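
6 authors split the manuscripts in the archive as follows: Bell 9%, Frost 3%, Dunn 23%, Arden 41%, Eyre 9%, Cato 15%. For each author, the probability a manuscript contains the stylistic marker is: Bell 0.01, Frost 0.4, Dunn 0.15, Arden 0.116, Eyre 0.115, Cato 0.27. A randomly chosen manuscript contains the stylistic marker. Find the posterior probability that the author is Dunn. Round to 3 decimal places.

Prior × likelihood for each hypothesis:
  Bell: 0.09 × 0.01 = 0.0009
  Frost: 0.03 × 0.4 = 0.012
  Dunn: 0.23 × 0.15 = 0.0345
  Arden: 0.41 × 0.116 = 0.04756
  Eyre: 0.09 × 0.115 = 0.01035
  Cato: 0.15 × 0.27 = 0.0405
Normalizing constant = 0.14581.
P(Dunn | evidence) = 0.0345 / 0.14581 ≈ 0.237.

0.237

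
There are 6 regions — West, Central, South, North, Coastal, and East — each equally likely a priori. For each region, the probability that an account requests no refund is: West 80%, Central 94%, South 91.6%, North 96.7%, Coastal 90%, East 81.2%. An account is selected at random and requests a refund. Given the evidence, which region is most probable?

West

Taking complements, P(refund | each) = West 0.2, Central 0.06, South 0.084, North 0.033, Coastal 0.1, East 0.188.
Since the prior is uniform, the posterior is proportional to the likelihood:
  West: 0.2
  Central: 0.06
  South: 0.084
  North: 0.033
  Coastal: 0.1
  East: 0.188
Normalizing constant = 0.665.
Largest term belongs to West, so West is most probable.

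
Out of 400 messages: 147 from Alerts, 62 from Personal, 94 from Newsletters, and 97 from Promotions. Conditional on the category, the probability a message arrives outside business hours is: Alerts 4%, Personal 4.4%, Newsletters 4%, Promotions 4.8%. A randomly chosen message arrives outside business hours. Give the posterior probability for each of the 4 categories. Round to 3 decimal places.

Alerts 0.345, Personal 0.160, Newsletters 0.221, Promotions 0.273

Compute prior × likelihood for every hypothesis:
  Alerts: 0.3675 × 0.04 = 0.0147
  Personal: 0.155 × 0.044 = 0.00682
  Newsletters: 0.235 × 0.04 = 0.0094
  Promotions: 0.2425 × 0.048 = 0.01164
Total = 0.04256.
P(Alerts | off-hours) = 0.0147/0.04256 ≈ 0.345
P(Personal | off-hours) = 0.00682/0.04256 ≈ 0.160
P(Newsletters | off-hours) = 0.0094/0.04256 ≈ 0.221
P(Promotions | off-hours) = 0.01164/0.04256 ≈ 0.273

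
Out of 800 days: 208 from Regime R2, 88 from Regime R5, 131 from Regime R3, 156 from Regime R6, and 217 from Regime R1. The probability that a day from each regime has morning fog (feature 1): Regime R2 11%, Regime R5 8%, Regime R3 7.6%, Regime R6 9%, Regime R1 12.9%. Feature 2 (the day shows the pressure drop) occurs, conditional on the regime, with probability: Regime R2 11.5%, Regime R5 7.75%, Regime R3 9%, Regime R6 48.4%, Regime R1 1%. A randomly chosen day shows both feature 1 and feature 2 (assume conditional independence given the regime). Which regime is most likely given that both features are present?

Unnormalized posteriors (prior × likelihood):
  Regime R2: 0.26 × 0.11 × 0.115 = 0.003289
  Regime R5: 0.11 × 0.08 × 0.0775 = 0.000682
  Regime R3: 0.16375 × 0.076 × 0.09 = 0.00112005
  Regime R6: 0.195 × 0.09 × 0.484 = 0.0084942
  Regime R1: 0.27125 × 0.129 × 0.01 = 0.0003499125
Total = 0.0139351625.
Largest term belongs to Regime R6, so Regime R6 is most probable.

Regime R6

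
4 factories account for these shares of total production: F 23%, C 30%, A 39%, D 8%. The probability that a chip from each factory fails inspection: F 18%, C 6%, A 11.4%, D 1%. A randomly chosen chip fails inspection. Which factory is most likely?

A

Compute prior × likelihood for every hypothesis:
  F: 0.23 × 0.18 = 0.0414
  C: 0.3 × 0.06 = 0.018
  A: 0.39 × 0.114 = 0.04446
  D: 0.08 × 0.01 = 0.0008
Normalizing constant = 0.10466.
Largest term belongs to A, so A is most probable.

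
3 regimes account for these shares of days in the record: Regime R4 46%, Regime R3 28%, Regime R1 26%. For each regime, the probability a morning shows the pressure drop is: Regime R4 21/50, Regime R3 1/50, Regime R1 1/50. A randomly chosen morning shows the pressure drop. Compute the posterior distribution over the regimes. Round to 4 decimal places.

Compute prior × likelihood for every hypothesis:
  Regime R4: 0.46 × 0.42 = 0.1932
  Regime R3: 0.28 × 0.02 = 0.0056
  Regime R1: 0.26 × 0.02 = 0.0052
Sum = 0.204.
P(Regime R4 | drop) = 0.1932/0.204 ≈ 0.9471
P(Regime R3 | drop) = 0.0056/0.204 ≈ 0.0275
P(Regime R1 | drop) = 0.0052/0.204 ≈ 0.0255

Regime R4 0.9471, Regime R3 0.0275, Regime R1 0.0255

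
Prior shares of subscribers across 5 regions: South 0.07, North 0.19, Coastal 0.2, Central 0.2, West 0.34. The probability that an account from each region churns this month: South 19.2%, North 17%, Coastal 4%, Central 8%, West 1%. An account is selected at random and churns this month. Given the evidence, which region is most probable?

Compute prior × likelihood for every hypothesis:
  South: 0.07 × 0.192 = 0.01344
  North: 0.19 × 0.17 = 0.0323
  Coastal: 0.2 × 0.04 = 0.008
  Central: 0.2 × 0.08 = 0.016
  West: 0.34 × 0.01 = 0.0034
Total = 0.07314.
Largest term belongs to North, so North is most probable.

North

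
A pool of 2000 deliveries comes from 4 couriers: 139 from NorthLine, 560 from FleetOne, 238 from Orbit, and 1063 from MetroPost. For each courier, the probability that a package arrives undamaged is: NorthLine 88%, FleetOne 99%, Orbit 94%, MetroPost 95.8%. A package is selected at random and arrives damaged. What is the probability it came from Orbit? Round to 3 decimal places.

0.176

Taking complements, P(damaged | each) = NorthLine 0.12, FleetOne 0.01, Orbit 0.06, MetroPost 0.042.
Compute prior × likelihood for every hypothesis:
  NorthLine: 0.0695 × 0.12 = 0.00834
  FleetOne: 0.28 × 0.01 = 0.0028
  Orbit: 0.119 × 0.06 = 0.00714
  MetroPost: 0.5315 × 0.042 = 0.022323
Normalizing constant = 0.040603.
P(Orbit | evidence) = 0.00714 / 0.040603 ≈ 0.176.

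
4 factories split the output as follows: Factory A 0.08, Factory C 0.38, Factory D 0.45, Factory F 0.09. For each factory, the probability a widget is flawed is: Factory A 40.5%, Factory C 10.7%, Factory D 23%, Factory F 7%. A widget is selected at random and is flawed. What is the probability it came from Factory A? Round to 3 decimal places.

0.177

Prior × likelihood for each hypothesis:
  Factory A: 0.08 × 0.405 = 0.0324
  Factory C: 0.38 × 0.107 = 0.04066
  Factory D: 0.45 × 0.23 = 0.1035
  Factory F: 0.09 × 0.07 = 0.0063
Normalizing constant = 0.18286.
P(Factory A | evidence) = 0.0324 / 0.18286 ≈ 0.177.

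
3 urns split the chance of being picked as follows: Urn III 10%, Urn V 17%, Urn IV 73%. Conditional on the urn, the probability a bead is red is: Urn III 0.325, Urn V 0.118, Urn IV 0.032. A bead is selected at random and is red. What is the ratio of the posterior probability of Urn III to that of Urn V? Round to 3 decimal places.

1.620

Unnormalized posteriors (prior × likelihood):
  Urn III: 0.1 × 0.325 = 0.0325
  Urn V: 0.17 × 0.118 = 0.02006
  Urn IV: 0.73 × 0.032 = 0.02336
Sum = 0.07592.
The ratio is 0.0325 / 0.02006 (the normalizer cancels) = 1.620.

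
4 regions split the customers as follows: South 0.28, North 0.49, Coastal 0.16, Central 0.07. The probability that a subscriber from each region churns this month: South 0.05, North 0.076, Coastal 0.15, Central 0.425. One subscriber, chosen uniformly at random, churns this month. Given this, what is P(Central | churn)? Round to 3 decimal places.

0.283

Unnormalized posteriors (prior × likelihood):
  South: 0.28 × 0.05 = 0.014
  North: 0.49 × 0.076 = 0.03724
  Coastal: 0.16 × 0.15 = 0.024
  Central: 0.07 × 0.425 = 0.02975
Sum = 0.10499.
P(Central | evidence) = 0.02975 / 0.10499 ≈ 0.283.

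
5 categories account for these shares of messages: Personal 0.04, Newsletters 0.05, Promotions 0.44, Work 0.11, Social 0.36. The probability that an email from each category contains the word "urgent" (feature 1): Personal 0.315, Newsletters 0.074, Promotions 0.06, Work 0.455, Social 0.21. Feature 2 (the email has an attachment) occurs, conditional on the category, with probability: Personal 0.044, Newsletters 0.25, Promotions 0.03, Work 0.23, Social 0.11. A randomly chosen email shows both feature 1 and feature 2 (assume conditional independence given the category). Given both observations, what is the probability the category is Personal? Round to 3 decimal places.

0.025

By Bayes' rule, posterior ∝ prior × likelihood:
  Personal: 0.04 × 0.315 × 0.044 = 0.0005544
  Newsletters: 0.05 × 0.074 × 0.25 = 0.000925
  Promotions: 0.44 × 0.06 × 0.03 = 0.000792
  Work: 0.11 × 0.455 × 0.23 = 0.0115115
  Social: 0.36 × 0.21 × 0.11 = 0.008316
Sum = 0.0220989.
P(Personal | evidence) = 0.0005544 / 0.0220989 ≈ 0.025.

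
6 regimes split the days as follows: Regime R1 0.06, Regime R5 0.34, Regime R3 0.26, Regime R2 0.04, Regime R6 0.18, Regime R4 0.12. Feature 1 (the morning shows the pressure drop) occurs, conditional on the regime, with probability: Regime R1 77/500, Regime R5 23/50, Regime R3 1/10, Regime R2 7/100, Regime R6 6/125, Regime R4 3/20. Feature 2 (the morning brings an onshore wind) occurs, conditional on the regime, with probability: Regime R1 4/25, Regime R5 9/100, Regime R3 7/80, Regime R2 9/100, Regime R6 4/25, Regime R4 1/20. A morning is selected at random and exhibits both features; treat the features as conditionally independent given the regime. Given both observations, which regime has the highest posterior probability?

Regime R5

By Bayes' rule, posterior ∝ prior × likelihood:
  Regime R1: 0.06 × 0.154 × 0.16 = 0.0014784
  Regime R5: 0.34 × 0.46 × 0.09 = 0.014076
  Regime R3: 0.26 × 0.1 × 0.0875 = 0.002275
  Regime R2: 0.04 × 0.07 × 0.09 = 0.000252
  Regime R6: 0.18 × 0.048 × 0.16 = 0.0013824
  Regime R4: 0.12 × 0.15 × 0.05 = 0.0009
Total = 0.0203638.
Largest term belongs to Regime R5, so Regime R5 is most probable.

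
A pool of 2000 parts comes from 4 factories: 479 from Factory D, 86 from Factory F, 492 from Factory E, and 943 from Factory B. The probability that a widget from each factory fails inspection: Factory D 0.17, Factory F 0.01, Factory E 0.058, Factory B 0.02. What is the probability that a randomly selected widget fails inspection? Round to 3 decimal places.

Compute prior × likelihood for every hypothesis:
  Factory D: 0.2395 × 0.17 = 0.040715
  Factory F: 0.043 × 0.01 = 0.00043
  Factory E: 0.246 × 0.058 = 0.014268
  Factory B: 0.4715 × 0.02 = 0.00943
P(nonconforming) = 0.040715 + 0.00043 + 0.014268 + 0.00943 = 0.064843 → 0.065.

0.065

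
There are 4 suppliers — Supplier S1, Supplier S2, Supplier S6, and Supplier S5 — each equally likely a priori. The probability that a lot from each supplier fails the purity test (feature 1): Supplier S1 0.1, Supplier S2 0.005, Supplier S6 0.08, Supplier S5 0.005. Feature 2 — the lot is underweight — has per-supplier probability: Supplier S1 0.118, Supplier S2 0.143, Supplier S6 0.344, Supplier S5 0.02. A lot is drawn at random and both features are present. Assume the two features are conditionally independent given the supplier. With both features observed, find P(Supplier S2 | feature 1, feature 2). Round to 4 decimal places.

0.0178

Since the prior is uniform, the posterior is proportional to the likelihood:
  Supplier S1: 0.1 × 0.118 = 0.0118
  Supplier S2: 0.005 × 0.143 = 0.000715
  Supplier S6: 0.08 × 0.344 = 0.02752
  Supplier S5: 0.005 × 0.02 = 0.0001
Sum = 0.040135.
P(Supplier S2 | evidence) = 0.000715 / 0.040135 ≈ 0.0178.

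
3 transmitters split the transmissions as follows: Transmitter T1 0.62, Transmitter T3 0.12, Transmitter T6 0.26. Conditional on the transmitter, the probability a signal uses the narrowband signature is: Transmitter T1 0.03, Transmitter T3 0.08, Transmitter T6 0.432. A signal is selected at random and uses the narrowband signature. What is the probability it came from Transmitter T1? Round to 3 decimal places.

0.132

Compute prior × likelihood for every hypothesis:
  Transmitter T1: 0.62 × 0.03 = 0.0186
  Transmitter T3: 0.12 × 0.08 = 0.0096
  Transmitter T6: 0.26 × 0.432 = 0.11232
Normalizing constant = 0.14052.
P(Transmitter T1 | evidence) = 0.0186 / 0.14052 ≈ 0.132.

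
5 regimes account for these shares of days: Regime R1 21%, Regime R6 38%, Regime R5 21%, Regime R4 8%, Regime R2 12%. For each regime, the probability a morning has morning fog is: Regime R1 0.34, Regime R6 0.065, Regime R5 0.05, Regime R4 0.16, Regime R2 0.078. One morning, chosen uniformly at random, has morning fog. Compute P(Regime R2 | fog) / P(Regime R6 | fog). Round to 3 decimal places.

0.379

Unnormalized posteriors (prior × likelihood):
  Regime R1: 0.21 × 0.34 = 0.0714
  Regime R6: 0.38 × 0.065 = 0.0247
  Regime R5: 0.21 × 0.05 = 0.0105
  Regime R4: 0.08 × 0.16 = 0.0128
  Regime R2: 0.12 × 0.078 = 0.00936
Normalizing constant = 0.12876.
The ratio is 0.00936 / 0.0247 (the normalizer cancels) = 0.379.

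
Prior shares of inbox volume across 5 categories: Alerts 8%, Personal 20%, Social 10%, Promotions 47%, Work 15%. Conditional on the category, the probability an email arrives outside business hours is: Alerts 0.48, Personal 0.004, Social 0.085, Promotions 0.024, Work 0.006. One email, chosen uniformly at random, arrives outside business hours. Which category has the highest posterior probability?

By Bayes' rule, posterior ∝ prior × likelihood:
  Alerts: 0.08 × 0.48 = 0.0384
  Personal: 0.2 × 0.004 = 0.0008
  Social: 0.1 × 0.085 = 0.0085
  Promotions: 0.47 × 0.024 = 0.01128
  Work: 0.15 × 0.006 = 0.0009
Normalizing constant = 0.05988.
Largest term belongs to Alerts, so Alerts is most probable.

Alerts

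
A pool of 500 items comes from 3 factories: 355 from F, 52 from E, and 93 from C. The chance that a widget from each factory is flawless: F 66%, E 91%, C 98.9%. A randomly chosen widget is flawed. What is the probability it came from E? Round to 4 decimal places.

0.0370

Taking complements, P(flawed | each) = F 0.34, E 0.09, C 0.011.
Compute prior × likelihood for every hypothesis:
  F: 0.71 × 0.34 = 0.2414
  E: 0.104 × 0.09 = 0.00936
  C: 0.186 × 0.011 = 0.002046
Sum = 0.252806.
P(E | evidence) = 0.00936 / 0.252806 ≈ 0.0370.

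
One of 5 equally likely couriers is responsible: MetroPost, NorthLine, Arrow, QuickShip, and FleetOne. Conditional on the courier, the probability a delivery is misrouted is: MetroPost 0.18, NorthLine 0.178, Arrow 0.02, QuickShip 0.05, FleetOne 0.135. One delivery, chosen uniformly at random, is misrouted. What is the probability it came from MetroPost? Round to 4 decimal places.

Since the prior is uniform, the posterior is proportional to the likelihood:
  MetroPost: 0.18
  NorthLine: 0.178
  Arrow: 0.02
  QuickShip: 0.05
  FleetOne: 0.135
Sum = 0.563.
P(MetroPost | evidence) = 0.18 / 0.563 ≈ 0.3197.

0.3197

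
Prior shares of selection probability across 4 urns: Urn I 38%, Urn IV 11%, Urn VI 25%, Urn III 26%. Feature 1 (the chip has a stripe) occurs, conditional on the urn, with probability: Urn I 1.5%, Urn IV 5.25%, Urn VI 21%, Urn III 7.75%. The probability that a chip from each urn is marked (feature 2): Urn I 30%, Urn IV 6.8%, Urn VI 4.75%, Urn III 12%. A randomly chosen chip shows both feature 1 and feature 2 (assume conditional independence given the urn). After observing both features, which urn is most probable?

Urn VI

Prior × likelihood for each hypothesis:
  Urn I: 0.38 × 0.015 × 0.3 = 0.00171
  Urn IV: 0.11 × 0.0525 × 0.068 = 0.0003927
  Urn VI: 0.25 × 0.21 × 0.0475 = 0.00249375
  Urn III: 0.26 × 0.0775 × 0.12 = 0.002418
Sum = 0.00701445.
Largest term belongs to Urn VI, so Urn VI is most probable.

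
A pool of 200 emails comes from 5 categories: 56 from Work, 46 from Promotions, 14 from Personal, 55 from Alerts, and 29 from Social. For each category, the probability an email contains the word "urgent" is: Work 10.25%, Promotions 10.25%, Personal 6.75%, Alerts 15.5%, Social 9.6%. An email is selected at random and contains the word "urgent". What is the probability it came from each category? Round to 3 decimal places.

Prior × likelihood for each hypothesis:
  Work: 0.28 × 0.1025 = 0.0287
  Promotions: 0.23 × 0.1025 = 0.023575
  Personal: 0.07 × 0.0675 = 0.004725
  Alerts: 0.275 × 0.155 = 0.042625
  Social: 0.145 × 0.096 = 0.01392
Total = 0.113545.
P(Work | urgent-flag) = 0.0287/0.113545 ≈ 0.253
P(Promotions | urgent-flag) = 0.023575/0.113545 ≈ 0.208
P(Personal | urgent-flag) = 0.004725/0.113545 ≈ 0.042
P(Alerts | urgent-flag) = 0.042625/0.113545 ≈ 0.375
P(Social | urgent-flag) = 0.01392/0.113545 ≈ 0.123

Work 0.253, Promotions 0.208, Personal 0.042, Alerts 0.375, Social 0.123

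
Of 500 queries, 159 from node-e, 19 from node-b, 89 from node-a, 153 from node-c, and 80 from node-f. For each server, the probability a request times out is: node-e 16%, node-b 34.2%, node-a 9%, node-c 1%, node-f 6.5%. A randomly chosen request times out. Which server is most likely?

By Bayes' rule, posterior ∝ prior × likelihood:
  node-e: 0.318 × 0.16 = 0.05088
  node-b: 0.038 × 0.342 = 0.012996
  node-a: 0.178 × 0.09 = 0.01602
  node-c: 0.306 × 0.01 = 0.00306
  node-f: 0.16 × 0.065 = 0.0104
Normalizing constant = 0.093356.
Largest term belongs to node-e, so node-e is most probable.

node-e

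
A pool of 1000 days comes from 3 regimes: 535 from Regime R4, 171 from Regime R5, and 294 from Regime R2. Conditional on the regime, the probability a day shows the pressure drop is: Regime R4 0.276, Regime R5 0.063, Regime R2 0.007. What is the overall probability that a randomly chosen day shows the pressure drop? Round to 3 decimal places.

Prior × likelihood for each hypothesis:
  Regime R4: 0.535 × 0.276 = 0.14766
  Regime R5: 0.171 × 0.063 = 0.010773
  Regime R2: 0.294 × 0.007 = 0.002058
P(drop) = 0.14766 + 0.010773 + 0.002058 = 0.160491 → 0.160.

0.160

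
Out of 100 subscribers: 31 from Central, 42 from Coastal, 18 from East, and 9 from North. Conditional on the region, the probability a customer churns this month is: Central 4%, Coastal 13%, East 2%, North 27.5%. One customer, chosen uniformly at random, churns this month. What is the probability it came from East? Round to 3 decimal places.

0.038

Prior × likelihood for each hypothesis:
  Central: 0.31 × 0.04 = 0.0124
  Coastal: 0.42 × 0.13 = 0.0546
  East: 0.18 × 0.02 = 0.0036
  North: 0.09 × 0.275 = 0.02475
Normalizing constant = 0.09535.
P(East | evidence) = 0.0036 / 0.09535 ≈ 0.038.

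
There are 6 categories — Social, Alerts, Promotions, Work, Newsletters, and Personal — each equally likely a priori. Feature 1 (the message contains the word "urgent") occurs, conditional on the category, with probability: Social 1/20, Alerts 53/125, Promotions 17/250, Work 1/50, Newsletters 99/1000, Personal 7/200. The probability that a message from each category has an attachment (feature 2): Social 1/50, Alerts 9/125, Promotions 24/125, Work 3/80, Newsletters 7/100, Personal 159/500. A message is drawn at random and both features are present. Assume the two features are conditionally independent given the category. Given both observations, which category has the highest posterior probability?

Alerts

Since the prior is uniform, the posterior is proportional to the likelihood:
  Social: 0.05 × 0.02 = 0.001
  Alerts: 0.424 × 0.072 = 0.030528
  Promotions: 0.068 × 0.192 = 0.013056
  Work: 0.02 × 0.0375 = 0.00075
  Newsletters: 0.099 × 0.07 = 0.00693
  Personal: 0.035 × 0.318 = 0.01113
Normalizing constant = 0.063394.
Largest term belongs to Alerts, so Alerts is most probable.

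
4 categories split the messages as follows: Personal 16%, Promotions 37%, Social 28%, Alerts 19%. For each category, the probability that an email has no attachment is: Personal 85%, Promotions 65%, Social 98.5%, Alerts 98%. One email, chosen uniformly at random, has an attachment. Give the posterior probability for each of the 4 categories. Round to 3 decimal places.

Taking complements, P(attachment | each) = Personal 0.15, Promotions 0.35, Social 0.015, Alerts 0.02.
Prior × likelihood for each hypothesis:
  Personal: 0.16 × 0.15 = 0.024
  Promotions: 0.37 × 0.35 = 0.1295
  Social: 0.28 × 0.015 = 0.0042
  Alerts: 0.19 × 0.02 = 0.0038
Sum = 0.1615.
P(Personal | attachment) = 0.024/0.1615 ≈ 0.149
P(Promotions | attachment) = 0.1295/0.1615 ≈ 0.802
P(Social | attachment) = 0.0042/0.1615 ≈ 0.026
P(Alerts | attachment) = 0.0038/0.1615 ≈ 0.024
(Check: 0.149+0.802+0.026+0.024 = 1.001.)

Personal 0.149, Promotions 0.802, Social 0.026, Alerts 0.024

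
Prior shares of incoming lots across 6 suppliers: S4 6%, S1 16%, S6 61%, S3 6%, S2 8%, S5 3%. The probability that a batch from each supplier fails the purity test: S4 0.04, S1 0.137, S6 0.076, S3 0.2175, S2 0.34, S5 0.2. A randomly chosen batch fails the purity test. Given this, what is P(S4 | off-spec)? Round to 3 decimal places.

Compute prior × likelihood for every hypothesis:
  S4: 0.06 × 0.04 = 0.0024
  S1: 0.16 × 0.137 = 0.02192
  S6: 0.61 × 0.076 = 0.04636
  S3: 0.06 × 0.2175 = 0.01305
  S2: 0.08 × 0.34 = 0.0272
  S5: 0.03 × 0.2 = 0.006
Total = 0.11693.
P(S4 | evidence) = 0.0024 / 0.11693 ≈ 0.021.

0.021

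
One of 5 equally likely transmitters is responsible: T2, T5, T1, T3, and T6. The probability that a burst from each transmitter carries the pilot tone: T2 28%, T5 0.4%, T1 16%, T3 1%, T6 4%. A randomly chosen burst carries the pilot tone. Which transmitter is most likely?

T2

Since the prior is uniform, the posterior is proportional to the likelihood:
  T2: 0.28
  T5: 0.004
  T1: 0.16
  T3: 0.01
  T6: 0.04
Total = 0.494.
Largest term belongs to T2, so T2 is most probable.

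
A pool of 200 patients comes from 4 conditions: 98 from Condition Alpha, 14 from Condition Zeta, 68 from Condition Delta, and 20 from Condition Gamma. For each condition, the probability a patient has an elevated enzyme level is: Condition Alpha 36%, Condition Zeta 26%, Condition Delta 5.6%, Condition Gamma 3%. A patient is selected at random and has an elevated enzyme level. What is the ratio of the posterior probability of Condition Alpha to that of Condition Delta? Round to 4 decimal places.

9.2647

Compute prior × likelihood for every hypothesis:
  Condition Alpha: 0.49 × 0.36 = 0.1764
  Condition Zeta: 0.07 × 0.26 = 0.0182
  Condition Delta: 0.34 × 0.056 = 0.01904
  Condition Gamma: 0.1 × 0.03 = 0.003
Sum = 0.21664.
The ratio is 0.1764 / 0.01904 (the normalizer cancels) = 9.2647.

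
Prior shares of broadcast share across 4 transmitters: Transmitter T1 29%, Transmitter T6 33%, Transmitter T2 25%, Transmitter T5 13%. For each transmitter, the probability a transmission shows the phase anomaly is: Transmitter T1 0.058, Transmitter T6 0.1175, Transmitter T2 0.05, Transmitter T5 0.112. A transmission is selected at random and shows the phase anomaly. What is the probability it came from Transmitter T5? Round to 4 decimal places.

Unnormalized posteriors (prior × likelihood):
  Transmitter T1: 0.29 × 0.058 = 0.01682
  Transmitter T6: 0.33 × 0.1175 = 0.038775
  Transmitter T2: 0.25 × 0.05 = 0.0125
  Transmitter T5: 0.13 × 0.112 = 0.01456
Total = 0.082655.
P(Transmitter T5 | evidence) = 0.01456 / 0.082655 ≈ 0.1762.

0.1762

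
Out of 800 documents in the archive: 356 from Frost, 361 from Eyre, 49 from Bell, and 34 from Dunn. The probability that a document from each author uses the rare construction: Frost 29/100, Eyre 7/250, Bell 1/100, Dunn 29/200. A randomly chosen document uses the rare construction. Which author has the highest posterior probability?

Prior × likelihood for each hypothesis:
  Frost: 0.445 × 0.29 = 0.12905
  Eyre: 0.45125 × 0.028 = 0.012635
  Bell: 0.06125 × 0.01 = 0.0006125
  Dunn: 0.0425 × 0.145 = 0.0061625
Total = 0.14846.
Largest term belongs to Frost, so Frost is most probable.

Frost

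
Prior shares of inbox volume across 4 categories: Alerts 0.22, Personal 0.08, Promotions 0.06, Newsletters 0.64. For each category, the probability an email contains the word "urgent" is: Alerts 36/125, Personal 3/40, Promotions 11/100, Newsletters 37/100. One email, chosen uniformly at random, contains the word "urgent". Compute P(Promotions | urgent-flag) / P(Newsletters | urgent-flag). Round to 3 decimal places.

Unnormalized posteriors (prior × likelihood):
  Alerts: 0.22 × 0.288 = 0.06336
  Personal: 0.08 × 0.075 = 0.006
  Promotions: 0.06 × 0.11 = 0.0066
  Newsletters: 0.64 × 0.37 = 0.2368
Total = 0.31276.
The ratio is 0.0066 / 0.2368 (the normalizer cancels) = 0.028.

0.028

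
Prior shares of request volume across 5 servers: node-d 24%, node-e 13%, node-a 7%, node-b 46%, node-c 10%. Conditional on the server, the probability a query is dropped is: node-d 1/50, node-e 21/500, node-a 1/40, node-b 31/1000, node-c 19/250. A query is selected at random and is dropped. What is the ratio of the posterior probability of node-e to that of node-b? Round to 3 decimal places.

By Bayes' rule, posterior ∝ prior × likelihood:
  node-d: 0.24 × 0.02 = 0.0048
  node-e: 0.13 × 0.042 = 0.00546
  node-a: 0.07 × 0.025 = 0.00175
  node-b: 0.46 × 0.031 = 0.01426
  node-c: 0.1 × 0.076 = 0.0076
Sum = 0.03387.
The ratio is 0.00546 / 0.01426 (the normalizer cancels) = 0.383.

0.383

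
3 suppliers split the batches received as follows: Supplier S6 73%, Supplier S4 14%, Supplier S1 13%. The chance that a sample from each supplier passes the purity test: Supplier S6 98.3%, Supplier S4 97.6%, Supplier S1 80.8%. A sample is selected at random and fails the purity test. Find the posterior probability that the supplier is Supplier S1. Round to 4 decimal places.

0.6128

Taking complements, P(off-spec | each) = Supplier S6 0.017, Supplier S4 0.024, Supplier S1 0.192.
Prior × likelihood for each hypothesis:
  Supplier S6: 0.73 × 0.017 = 0.01241
  Supplier S4: 0.14 × 0.024 = 0.00336
  Supplier S1: 0.13 × 0.192 = 0.02496
Total = 0.04073.
P(Supplier S1 | evidence) = 0.02496 / 0.04073 ≈ 0.6128.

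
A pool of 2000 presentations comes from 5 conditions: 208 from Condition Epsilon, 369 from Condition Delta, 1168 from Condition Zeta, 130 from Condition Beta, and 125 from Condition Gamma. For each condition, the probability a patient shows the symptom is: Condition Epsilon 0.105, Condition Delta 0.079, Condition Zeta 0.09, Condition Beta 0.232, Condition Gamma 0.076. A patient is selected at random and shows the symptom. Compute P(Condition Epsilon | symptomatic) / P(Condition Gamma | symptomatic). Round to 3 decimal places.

Compute prior × likelihood for every hypothesis:
  Condition Epsilon: 0.104 × 0.105 = 0.01092
  Condition Delta: 0.1845 × 0.079 = 0.0145755
  Condition Zeta: 0.584 × 0.09 = 0.05256
  Condition Beta: 0.065 × 0.232 = 0.01508
  Condition Gamma: 0.0625 × 0.076 = 0.00475
Total = 0.0978855.
The ratio is 0.01092 / 0.00475 (the normalizer cancels) = 2.299.

2.299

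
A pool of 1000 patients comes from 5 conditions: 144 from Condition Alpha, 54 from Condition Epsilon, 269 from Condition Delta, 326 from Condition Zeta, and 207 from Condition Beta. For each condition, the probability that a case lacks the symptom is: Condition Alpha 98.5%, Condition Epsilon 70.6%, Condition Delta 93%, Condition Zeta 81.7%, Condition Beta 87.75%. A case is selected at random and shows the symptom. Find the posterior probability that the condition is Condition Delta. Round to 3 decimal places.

Taking complements, P(symptomatic | each) = Condition Alpha 0.015, Condition Epsilon 0.294, Condition Delta 0.07, Condition Zeta 0.183, Condition Beta 0.1225.
Prior × likelihood for each hypothesis:
  Condition Alpha: 0.144 × 0.015 = 0.00216
  Condition Epsilon: 0.054 × 0.294 = 0.015876
  Condition Delta: 0.269 × 0.07 = 0.01883
  Condition Zeta: 0.326 × 0.183 = 0.059658
  Condition Beta: 0.207 × 0.1225 = 0.0253575
Sum = 0.1218815.
P(Condition Delta | evidence) = 0.01883 / 0.1218815 ≈ 0.154.

0.154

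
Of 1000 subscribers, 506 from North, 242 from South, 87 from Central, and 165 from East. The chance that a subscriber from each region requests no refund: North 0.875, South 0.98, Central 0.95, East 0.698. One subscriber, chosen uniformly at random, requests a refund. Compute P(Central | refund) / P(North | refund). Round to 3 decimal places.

Taking complements, P(refund | each) = North 0.125, South 0.02, Central 0.05, East 0.302.
Compute prior × likelihood for every hypothesis:
  North: 0.506 × 0.125 = 0.06325
  South: 0.242 × 0.02 = 0.00484
  Central: 0.087 × 0.05 = 0.00435
  East: 0.165 × 0.302 = 0.04983
Sum = 0.12227.
The ratio is 0.00435 / 0.06325 (the normalizer cancels) = 0.069.

0.069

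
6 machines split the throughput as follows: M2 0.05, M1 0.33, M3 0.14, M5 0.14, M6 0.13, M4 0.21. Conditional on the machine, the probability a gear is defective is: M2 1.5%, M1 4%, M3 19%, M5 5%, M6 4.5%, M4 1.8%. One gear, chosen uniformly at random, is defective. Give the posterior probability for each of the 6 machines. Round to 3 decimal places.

M2 0.013, M1 0.231, M3 0.465, M5 0.122, M6 0.102, M4 0.066

Unnormalized posteriors (prior × likelihood):
  M2: 0.05 × 0.015 = 0.00075
  M1: 0.33 × 0.04 = 0.0132
  M3: 0.14 × 0.19 = 0.0266
  M5: 0.14 × 0.05 = 0.007
  M6: 0.13 × 0.045 = 0.00585
  M4: 0.21 × 0.018 = 0.00378
Total = 0.05718.
P(M2 | defective) = 0.00075/0.05718 ≈ 0.013
P(M1 | defective) = 0.0132/0.05718 ≈ 0.231
P(M3 | defective) = 0.0266/0.05718 ≈ 0.465
P(M5 | defective) = 0.007/0.05718 ≈ 0.122
P(M6 | defective) = 0.00585/0.05718 ≈ 0.102
P(M4 | defective) = 0.00378/0.05718 ≈ 0.066
(Check: 0.013+0.231+0.465+0.122+0.102+0.066 = 0.999.)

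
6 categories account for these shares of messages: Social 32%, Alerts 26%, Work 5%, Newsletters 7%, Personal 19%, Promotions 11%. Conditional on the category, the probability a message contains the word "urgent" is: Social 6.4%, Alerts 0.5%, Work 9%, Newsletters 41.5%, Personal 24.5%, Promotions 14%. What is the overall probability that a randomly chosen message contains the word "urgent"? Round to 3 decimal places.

Compute prior × likelihood for every hypothesis:
  Social: 0.32 × 0.064 = 0.02048
  Alerts: 0.26 × 0.005 = 0.0013
  Work: 0.05 × 0.09 = 0.0045
  Newsletters: 0.07 × 0.415 = 0.02905
  Personal: 0.19 × 0.245 = 0.04655
  Promotions: 0.11 × 0.14 = 0.0154
P(urgent-flag) = 0.02048 + 0.0013 + 0.0045 + 0.02905 + 0.04655 + 0.0154 = 0.11728 → 0.117.

0.117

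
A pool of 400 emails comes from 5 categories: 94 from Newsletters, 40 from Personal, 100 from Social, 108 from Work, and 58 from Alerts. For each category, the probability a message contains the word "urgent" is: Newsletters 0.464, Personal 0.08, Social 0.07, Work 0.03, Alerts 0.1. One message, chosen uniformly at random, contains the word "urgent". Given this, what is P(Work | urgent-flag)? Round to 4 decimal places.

0.0515

Prior × likelihood for each hypothesis:
  Newsletters: 0.235 × 0.464 = 0.10904
  Personal: 0.1 × 0.08 = 0.008
  Social: 0.25 × 0.07 = 0.0175
  Work: 0.27 × 0.03 = 0.0081
  Alerts: 0.145 × 0.1 = 0.0145
Total = 0.15714.
P(Work | evidence) = 0.0081 / 0.15714 ≈ 0.0515.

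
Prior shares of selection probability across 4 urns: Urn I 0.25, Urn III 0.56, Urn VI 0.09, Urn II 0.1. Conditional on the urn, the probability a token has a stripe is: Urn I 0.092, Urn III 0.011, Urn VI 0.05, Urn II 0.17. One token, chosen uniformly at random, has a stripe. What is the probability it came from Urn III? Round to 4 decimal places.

0.1216

By Bayes' rule, posterior ∝ prior × likelihood:
  Urn I: 0.25 × 0.092 = 0.023
  Urn III: 0.56 × 0.011 = 0.00616
  Urn VI: 0.09 × 0.05 = 0.0045
  Urn II: 0.1 × 0.17 = 0.017
Normalizing constant = 0.05066.
P(Urn III | evidence) = 0.00616 / 0.05066 ≈ 0.1216.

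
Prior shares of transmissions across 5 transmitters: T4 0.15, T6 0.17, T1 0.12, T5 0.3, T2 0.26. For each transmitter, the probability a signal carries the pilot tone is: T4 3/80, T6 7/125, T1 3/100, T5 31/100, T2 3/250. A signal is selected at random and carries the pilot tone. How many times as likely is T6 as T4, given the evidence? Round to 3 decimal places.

By Bayes' rule, posterior ∝ prior × likelihood:
  T4: 0.15 × 0.0375 = 0.005625
  T6: 0.17 × 0.056 = 0.00952
  T1: 0.12 × 0.03 = 0.0036
  T5: 0.3 × 0.31 = 0.093
  T2: 0.26 × 0.012 = 0.00312
Total = 0.114865.
The ratio is 0.00952 / 0.005625 (the normalizer cancels) = 1.692.

1.692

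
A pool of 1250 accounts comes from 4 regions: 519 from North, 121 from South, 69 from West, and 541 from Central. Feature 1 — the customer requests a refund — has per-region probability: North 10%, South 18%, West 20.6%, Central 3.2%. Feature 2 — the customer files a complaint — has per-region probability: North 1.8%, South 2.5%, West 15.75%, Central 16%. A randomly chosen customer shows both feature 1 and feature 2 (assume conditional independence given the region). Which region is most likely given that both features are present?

Central

By Bayes' rule, posterior ∝ prior × likelihood:
  North: 0.4152 × 0.1 × 0.018 = 0.00074736
  South: 0.0968 × 0.18 × 0.025 = 0.0004356
  West: 0.0552 × 0.206 × 0.1575 = 0.001790964
  Central: 0.4328 × 0.032 × 0.16 = 0.002215936
Sum = 0.00518986.
Largest term belongs to Central, so Central is most probable.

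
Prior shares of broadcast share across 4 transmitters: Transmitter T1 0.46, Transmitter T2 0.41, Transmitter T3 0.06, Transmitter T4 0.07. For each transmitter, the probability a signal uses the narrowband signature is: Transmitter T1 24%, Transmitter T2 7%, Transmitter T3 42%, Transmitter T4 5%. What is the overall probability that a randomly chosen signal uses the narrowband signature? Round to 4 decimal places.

0.1678

Prior × likelihood for each hypothesis:
  Transmitter T1: 0.46 × 0.24 = 0.1104
  Transmitter T2: 0.41 × 0.07 = 0.0287
  Transmitter T3: 0.06 × 0.42 = 0.0252
  Transmitter T4: 0.07 × 0.05 = 0.0035
P(narrowband) = 0.1104 + 0.0287 + 0.0252 + 0.0035 = 0.1678 → 0.1678.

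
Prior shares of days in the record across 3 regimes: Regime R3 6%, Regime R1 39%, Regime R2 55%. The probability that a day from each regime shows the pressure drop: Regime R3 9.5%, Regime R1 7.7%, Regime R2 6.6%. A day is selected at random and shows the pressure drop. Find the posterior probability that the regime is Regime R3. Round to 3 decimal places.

0.079

Unnormalized posteriors (prior × likelihood):
  Regime R3: 0.06 × 0.095 = 0.0057
  Regime R1: 0.39 × 0.077 = 0.03003
  Regime R2: 0.55 × 0.066 = 0.0363
Total = 0.07203.
P(Regime R3 | evidence) = 0.0057 / 0.07203 ≈ 0.079.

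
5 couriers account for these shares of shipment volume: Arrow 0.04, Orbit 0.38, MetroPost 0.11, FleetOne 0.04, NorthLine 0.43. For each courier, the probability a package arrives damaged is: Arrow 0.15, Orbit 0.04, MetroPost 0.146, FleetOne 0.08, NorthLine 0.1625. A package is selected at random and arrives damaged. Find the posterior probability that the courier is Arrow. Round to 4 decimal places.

0.0544

By Bayes' rule, posterior ∝ prior × likelihood:
  Arrow: 0.04 × 0.15 = 0.006
  Orbit: 0.38 × 0.04 = 0.0152
  MetroPost: 0.11 × 0.146 = 0.01606
  FleetOne: 0.04 × 0.08 = 0.0032
  NorthLine: 0.43 × 0.1625 = 0.069875
Total = 0.110335.
P(Arrow | evidence) = 0.006 / 0.110335 ≈ 0.0544.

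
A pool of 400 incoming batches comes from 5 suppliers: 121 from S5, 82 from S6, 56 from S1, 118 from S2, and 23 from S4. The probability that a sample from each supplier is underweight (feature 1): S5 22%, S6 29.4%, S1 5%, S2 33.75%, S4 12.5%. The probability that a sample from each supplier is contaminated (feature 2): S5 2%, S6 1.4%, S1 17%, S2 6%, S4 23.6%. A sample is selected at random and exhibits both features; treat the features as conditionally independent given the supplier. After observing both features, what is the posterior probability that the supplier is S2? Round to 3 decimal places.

0.541

Prior × likelihood for each hypothesis:
  S5: 0.3025 × 0.22 × 0.02 = 0.001331
  S6: 0.205 × 0.294 × 0.014 = 0.00084378
  S1: 0.14 × 0.05 × 0.17 = 0.00119
  S2: 0.295 × 0.3375 × 0.06 = 0.00597375
  S4: 0.0575 × 0.125 × 0.236 = 0.00169625
Normalizing constant = 0.01103478.
P(S2 | evidence) = 0.00597375 / 0.01103478 ≈ 0.541.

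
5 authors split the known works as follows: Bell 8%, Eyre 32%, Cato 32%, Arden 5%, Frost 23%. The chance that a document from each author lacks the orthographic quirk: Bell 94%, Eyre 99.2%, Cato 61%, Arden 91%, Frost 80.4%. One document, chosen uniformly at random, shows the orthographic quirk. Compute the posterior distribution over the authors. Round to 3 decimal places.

Taking complements, P(quirk | each) = Bell 0.06, Eyre 0.008, Cato 0.39, Arden 0.09, Frost 0.196.
Unnormalized posteriors (prior × likelihood):
  Bell: 0.08 × 0.06 = 0.0048
  Eyre: 0.32 × 0.008 = 0.00256
  Cato: 0.32 × 0.39 = 0.1248
  Arden: 0.05 × 0.09 = 0.0045
  Frost: 0.23 × 0.196 = 0.04508
Normalizing constant = 0.18174.
P(Bell | quirk) = 0.0048/0.18174 ≈ 0.026
P(Eyre | quirk) = 0.00256/0.18174 ≈ 0.014
P(Cato | quirk) = 0.1248/0.18174 ≈ 0.687
P(Arden | quirk) = 0.0045/0.18174 ≈ 0.025
P(Frost | quirk) = 0.04508/0.18174 ≈ 0.248
(Check: 0.026+0.014+0.687+0.025+0.248 = 1.000.)

Bell 0.026, Eyre 0.014, Cato 0.687, Arden 0.025, Frost 0.248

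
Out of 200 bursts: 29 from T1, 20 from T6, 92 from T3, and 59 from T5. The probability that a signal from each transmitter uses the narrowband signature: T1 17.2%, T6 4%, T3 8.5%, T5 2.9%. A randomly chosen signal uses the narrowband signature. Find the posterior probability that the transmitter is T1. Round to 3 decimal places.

Prior × likelihood for each hypothesis:
  T1: 0.145 × 0.172 = 0.02494
  T6: 0.1 × 0.04 = 0.004
  T3: 0.46 × 0.085 = 0.0391
  T5: 0.295 × 0.029 = 0.008555
Sum = 0.076595.
P(T1 | evidence) = 0.02494 / 0.076595 ≈ 0.326.

0.326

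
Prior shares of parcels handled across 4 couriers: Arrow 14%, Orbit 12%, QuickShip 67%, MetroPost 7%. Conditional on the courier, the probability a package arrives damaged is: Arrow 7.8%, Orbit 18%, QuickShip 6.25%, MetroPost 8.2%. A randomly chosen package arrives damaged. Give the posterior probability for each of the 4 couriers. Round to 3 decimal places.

Unnormalized posteriors (prior × likelihood):
  Arrow: 0.14 × 0.078 = 0.01092
  Orbit: 0.12 × 0.18 = 0.0216
  QuickShip: 0.67 × 0.0625 = 0.041875
  MetroPost: 0.07 × 0.082 = 0.00574
Normalizing constant = 0.080135.
P(Arrow | damaged) = 0.01092/0.080135 ≈ 0.136
P(Orbit | damaged) = 0.0216/0.080135 ≈ 0.270
P(QuickShip | damaged) = 0.041875/0.080135 ≈ 0.523
P(MetroPost | damaged) = 0.00574/0.080135 ≈ 0.072
(Check: 0.136+0.270+0.523+0.072 = 1.001.)

Arrow 0.136, Orbit 0.270, QuickShip 0.523, MetroPost 0.072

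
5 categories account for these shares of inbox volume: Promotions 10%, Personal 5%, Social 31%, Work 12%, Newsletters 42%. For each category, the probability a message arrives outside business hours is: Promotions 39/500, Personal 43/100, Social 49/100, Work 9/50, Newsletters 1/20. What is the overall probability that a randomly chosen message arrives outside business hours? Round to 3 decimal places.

0.224

Prior × likelihood for each hypothesis:
  Promotions: 0.1 × 0.078 = 0.0078
  Personal: 0.05 × 0.43 = 0.0215
  Social: 0.31 × 0.49 = 0.1519
  Work: 0.12 × 0.18 = 0.0216
  Newsletters: 0.42 × 0.05 = 0.021
P(off-hours) = 0.0078 + 0.0215 + 0.1519 + 0.0216 + 0.021 = 0.2238 → 0.224.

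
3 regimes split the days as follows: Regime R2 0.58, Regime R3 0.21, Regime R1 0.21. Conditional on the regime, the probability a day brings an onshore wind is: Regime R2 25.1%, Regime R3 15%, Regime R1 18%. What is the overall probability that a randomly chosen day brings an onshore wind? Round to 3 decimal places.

Compute prior × likelihood for every hypothesis:
  Regime R2: 0.58 × 0.251 = 0.14558
  Regime R3: 0.21 × 0.15 = 0.0315
  Regime R1: 0.21 × 0.18 = 0.0378
P(onshore) = 0.14558 + 0.0315 + 0.0378 = 0.21488 → 0.215.

0.215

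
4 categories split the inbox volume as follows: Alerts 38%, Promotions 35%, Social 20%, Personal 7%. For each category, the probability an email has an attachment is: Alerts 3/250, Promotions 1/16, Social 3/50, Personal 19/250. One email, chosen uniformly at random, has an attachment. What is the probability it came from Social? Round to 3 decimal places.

0.274

Unnormalized posteriors (prior × likelihood):
  Alerts: 0.38 × 0.012 = 0.00456
  Promotions: 0.35 × 0.0625 = 0.021875
  Social: 0.2 × 0.06 = 0.012
  Personal: 0.07 × 0.076 = 0.00532
Total = 0.043755.
P(Social | evidence) = 0.012 / 0.043755 ≈ 0.274.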